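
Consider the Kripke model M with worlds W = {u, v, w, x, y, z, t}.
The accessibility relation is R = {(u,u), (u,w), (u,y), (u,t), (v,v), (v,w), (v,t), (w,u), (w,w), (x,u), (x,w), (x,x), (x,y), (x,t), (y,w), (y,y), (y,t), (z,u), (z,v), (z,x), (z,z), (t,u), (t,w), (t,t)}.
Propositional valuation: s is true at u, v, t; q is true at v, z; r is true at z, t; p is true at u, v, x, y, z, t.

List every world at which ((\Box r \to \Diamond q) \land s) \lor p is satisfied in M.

u, v, x, y, z, t

Let φ = ((\Box r \to \Diamond q) \land s) \lor p. Evaluate φ at each world:
  u (successors {u, w, y, t}): φ is true.
  v (successors {v, w, t}): φ is true.
  w (successors {u, w}): φ is false.
  x (successors {u, w, x, y, t}): φ is true.
  y (successors {w, y, t}): φ is true.
  z (successors {u, v, x, z}): φ is true.
  t (successors {u, w, t}): φ is true.
For instance, at y:
  At y: (\Box r \to \Diamond q) \land s is false, p is true, so ((\Box r \to \Diamond q) \land s) \lor p is true.
    At y: \Box r \to \Diamond q is true, s is false, so (\Box r \to \Diamond q) \land s is false.
      At y: \Box r is false, \Diamond q is false, so \Box r \to \Diamond q is true.
Satisfying worlds: {u, v, x, y, z, t}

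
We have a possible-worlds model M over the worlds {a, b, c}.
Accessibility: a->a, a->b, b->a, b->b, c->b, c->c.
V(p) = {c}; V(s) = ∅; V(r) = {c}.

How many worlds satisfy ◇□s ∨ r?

1

Let φ = ◇□s ∨ r. Evaluate φ at each world:
  a (successors {a, b}): φ is false.
  b (successors {a, b}): φ is false.
  c (successors {b, c}): φ is true.
For instance, at b:
  At b: ◇□s is false, r is false, so ◇□s ∨ r is false.
    At b: ◇□s requires □s at some successor in {a, b}.
      At a: □s is false.
      At b: □s is false.
    So ◇□s is false at b.
Satisfying worlds: {c}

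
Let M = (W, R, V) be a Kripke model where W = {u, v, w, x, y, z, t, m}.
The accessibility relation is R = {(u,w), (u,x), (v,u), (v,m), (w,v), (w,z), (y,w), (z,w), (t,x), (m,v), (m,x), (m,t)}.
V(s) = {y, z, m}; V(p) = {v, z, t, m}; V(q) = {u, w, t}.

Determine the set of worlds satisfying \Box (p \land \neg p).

x

Let φ = \Box (p \land \neg p). Evaluate φ at each world:
  u (successors {w, x}): φ is false.
  v (successors {u, m}): φ is false.
  w (successors {v, z}): φ is false.
  x (successors ∅): φ is true.
  y (successors {w}): φ is false.
  z (successors {w}): φ is false.
  t (successors {x}): φ is false.
  m (successors {v, x, t}): φ is false.
For instance, at w:
  At w: \Box (p \land \neg p) requires p \land \neg p at every successor {v, z}.
    p \land \neg p fails at v, so \Box (p \land \neg p) is false at w.
Satisfying worlds: {x}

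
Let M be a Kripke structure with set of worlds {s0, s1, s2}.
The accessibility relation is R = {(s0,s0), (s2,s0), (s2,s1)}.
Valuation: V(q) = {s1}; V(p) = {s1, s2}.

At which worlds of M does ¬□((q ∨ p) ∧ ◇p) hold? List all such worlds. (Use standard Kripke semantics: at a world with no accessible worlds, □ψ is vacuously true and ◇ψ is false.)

Let φ = ¬□((q ∨ p) ∧ ◇p). Evaluate φ at each world:
  s0 (successors {s0}): φ is true.
  s1 (successors ∅): φ is false.
  s2 (successors {s0, s1}): φ is true.
For instance, at s0:
  At s0: □((q ∨ p) ∧ ◇p) is false, so ¬□((q ∨ p) ∧ ◇p) is true.
    At s0: □((q ∨ p) ∧ ◇p) requires (q ∨ p) ∧ ◇p at every successor {s0}.
      (q ∨ p) ∧ ◇p fails at s0, so □((q ∨ p) ∧ ◇p) is false at s0.
Satisfying worlds: {s0, s2}

s0, s2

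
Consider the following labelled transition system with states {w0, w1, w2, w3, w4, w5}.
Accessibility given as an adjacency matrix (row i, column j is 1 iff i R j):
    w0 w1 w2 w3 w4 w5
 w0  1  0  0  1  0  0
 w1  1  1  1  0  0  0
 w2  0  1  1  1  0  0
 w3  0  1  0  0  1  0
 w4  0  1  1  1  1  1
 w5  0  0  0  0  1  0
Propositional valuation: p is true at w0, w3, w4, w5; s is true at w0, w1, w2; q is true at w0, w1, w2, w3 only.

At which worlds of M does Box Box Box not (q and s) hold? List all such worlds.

Recall that Box ψ holds at a world iff ψ holds at every accessible world, and Dia ψ holds iff ψ holds at some accessible world.
Let φ = Box Box Box not (q and s). Evaluate φ at each world:
  w0 (successors {w0, w3}): φ is false.
  w1 (successors {w0, w1, w2}): φ is false.
  w2 (successors {w1, w2, w3}): φ is false.
  w3 (successors {w1, w4}): φ is false.
  w4 (successors {w1, w2, w3, w4, w5}): φ is false.
  w5 (successors {w4}): φ is false.
For instance, at w5:
  At w5: Box Box Box not (q and s) requires Box Box not (q and s) at every successor {w4}.
    Box Box not (q and s) fails at w4, so Box Box Box not (q and s) is false at w5.
      At w4: Box Box not (q and s) requires Box not (q and s) at every successor {w1, w2, w3, w4, w5}.
        Box not (q and s) fails at w1, so Box Box not (q and s) is false at w4.
Satisfying worlds: none.

none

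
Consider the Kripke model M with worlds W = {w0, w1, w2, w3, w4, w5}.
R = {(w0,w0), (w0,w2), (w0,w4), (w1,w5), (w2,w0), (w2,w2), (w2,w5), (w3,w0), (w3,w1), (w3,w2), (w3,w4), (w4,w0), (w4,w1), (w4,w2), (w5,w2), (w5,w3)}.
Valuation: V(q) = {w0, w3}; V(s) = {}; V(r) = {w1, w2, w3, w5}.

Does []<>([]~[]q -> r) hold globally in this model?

Let φ = []<>([]~[]q -> r). Evaluate φ at each world:
  w0 (successors {w0, w2, w4}): φ is true.
  w1 (successors {w5}): φ is true.
  w2 (successors {w0, w2, w5}): φ is true.
  w3 (successors {w0, w1, w2, w4}): φ is true.
  w4 (successors {w0, w1, w2}): φ is true.
  w5 (successors {w2, w3}): φ is true.
For instance, at w5:
  At w5: []<>([]~[]q -> r) requires <>([]~[]q -> r) at every successor {w2, w3}.
      At w2: <>([]~[]q -> r) requires []~[]q -> r at some successor in {w0, w2, w5}.
        []~[]q -> r holds at w2, so <>([]~[]q -> r) is true at w2.
      At w3: <>([]~[]q -> r) requires []~[]q -> r at some successor in {w0, w1, w2, w4}.
        []~[]q -> r holds at w1, so <>([]~[]q -> r) is true at w3.
  So []<>([]~[]q -> r) is true at w5.

Yes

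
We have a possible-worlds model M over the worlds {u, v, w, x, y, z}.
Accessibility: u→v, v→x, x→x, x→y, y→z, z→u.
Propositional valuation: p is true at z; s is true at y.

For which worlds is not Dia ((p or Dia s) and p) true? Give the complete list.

u, v, w, x, z

Let φ = not Dia ((p or Dia s) and p). Evaluate φ at each world:
  u (successors {v}): φ is true.
  v (successors {x}): φ is true.
  w (successors ∅): φ is true.
  x (successors {x, y}): φ is true.
  y (successors {z}): φ is false.
  z (successors {u}): φ is true.
For instance, at u:
  At u: Dia ((p or Dia s) and p) is false, so not Dia ((p or Dia s) and p) is true.
    At u: Dia ((p or Dia s) and p) requires (p or Dia s) and p at some successor in {v}.
      At v: (p or Dia s) and p is false.
    So Dia ((p or Dia s) and p) is false at u.
Satisfying worlds: {u, v, w, x, z}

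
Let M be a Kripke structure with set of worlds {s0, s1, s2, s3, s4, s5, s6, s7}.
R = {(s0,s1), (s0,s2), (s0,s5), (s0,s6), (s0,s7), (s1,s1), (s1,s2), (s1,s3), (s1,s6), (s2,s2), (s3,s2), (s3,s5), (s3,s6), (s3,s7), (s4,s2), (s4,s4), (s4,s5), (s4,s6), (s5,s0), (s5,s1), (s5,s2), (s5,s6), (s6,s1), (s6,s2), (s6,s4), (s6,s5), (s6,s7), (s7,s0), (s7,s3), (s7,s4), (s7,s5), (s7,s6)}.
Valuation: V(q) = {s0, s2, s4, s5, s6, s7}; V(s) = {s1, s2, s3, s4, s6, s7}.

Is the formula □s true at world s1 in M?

Yes

At s1: □s requires s at every successor {s1, s2, s3, s6}.
  At s1: s is true.
  At s2: s is true.
  At s3: s is true.
  At s6: s is true.
So □s is true at s1.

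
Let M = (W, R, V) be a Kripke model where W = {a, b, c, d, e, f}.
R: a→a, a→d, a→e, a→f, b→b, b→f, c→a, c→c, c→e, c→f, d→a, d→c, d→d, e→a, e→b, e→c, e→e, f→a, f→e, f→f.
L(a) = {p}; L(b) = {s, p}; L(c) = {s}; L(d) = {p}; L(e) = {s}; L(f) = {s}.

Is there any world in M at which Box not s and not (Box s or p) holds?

Let φ = Box not s and not (Box s or p). Evaluate φ at each world:
  a (successors {a, d, e, f}): φ is false.
  b (successors {b, f}): φ is false.
  c (successors {a, c, e, f}): φ is false.
  d (successors {a, c, d}): φ is false.
  e (successors {a, b, c, e}): φ is false.
  f (successors {a, e, f}): φ is false.
For instance, at c:
  At c: Box not s is false, not (Box s or p) is true, so Box not s and not (Box s or p) is false.
    At c: Box not s requires not s at every successor {a, c, e, f}.
      not s fails at c, so Box not s is false at c.
    At c: Box s or p is false, so not (Box s or p) is true.
      At c: Box s is false, p is false, so Box s or p is false.

No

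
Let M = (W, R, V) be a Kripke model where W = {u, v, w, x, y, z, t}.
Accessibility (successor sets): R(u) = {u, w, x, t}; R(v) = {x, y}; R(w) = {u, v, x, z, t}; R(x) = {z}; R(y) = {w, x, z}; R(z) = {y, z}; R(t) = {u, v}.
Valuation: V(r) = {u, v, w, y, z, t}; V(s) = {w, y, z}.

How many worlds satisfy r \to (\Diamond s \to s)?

Recall that \Diamond ψ holds at a world iff ψ holds at some accessible world.
Let φ = r \to (\Diamond s \to s). Evaluate φ at each world:
  u (successors {u, w, x, t}): φ is false.
  v (successors {x, y}): φ is false.
  w (successors {u, v, x, z, t}): φ is true.
  x (successors {z}): φ is true.
  y (successors {w, x, z}): φ is true.
  z (successors {y, z}): φ is true.
  t (successors {u, v}): φ is true.
For instance, at u:
  At u: r is true, \Diamond s \to s is false, so r \to (\Diamond s \to s) is false.
    At u: \Diamond s is true, s is false, so \Diamond s \to s is false.
      At u: \Diamond s requires s at some successor in {u, w, x, t}.
        s holds at w, so \Diamond s is true at u.
Satisfying worlds: {w, x, y, z, t}

5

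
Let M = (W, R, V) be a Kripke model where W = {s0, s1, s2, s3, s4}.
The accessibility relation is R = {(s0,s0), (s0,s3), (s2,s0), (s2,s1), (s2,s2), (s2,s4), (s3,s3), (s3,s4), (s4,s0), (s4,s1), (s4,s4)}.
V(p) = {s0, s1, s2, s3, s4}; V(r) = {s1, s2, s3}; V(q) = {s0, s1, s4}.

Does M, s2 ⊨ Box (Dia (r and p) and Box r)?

No

At s2: Box (Dia (r and p) and Box r) requires Dia (r and p) and Box r at every successor {s0, s1, s2, s4}.
  Dia (r and p) and Box r fails at s0, so Box (Dia (r and p) and Box r) is false at s2.
    At s0: Dia (r and p) is true, Box r is false, so Dia (r and p) and Box r is false.
      At s0: Dia (r and p) requires r and p at some successor in {s0, s3}.
        r and p holds at s3, so Dia (r and p) is true at s0.
      At s0: Box r requires r at every successor {s0, s3}.
        r fails at s0, so Box r is false at s0.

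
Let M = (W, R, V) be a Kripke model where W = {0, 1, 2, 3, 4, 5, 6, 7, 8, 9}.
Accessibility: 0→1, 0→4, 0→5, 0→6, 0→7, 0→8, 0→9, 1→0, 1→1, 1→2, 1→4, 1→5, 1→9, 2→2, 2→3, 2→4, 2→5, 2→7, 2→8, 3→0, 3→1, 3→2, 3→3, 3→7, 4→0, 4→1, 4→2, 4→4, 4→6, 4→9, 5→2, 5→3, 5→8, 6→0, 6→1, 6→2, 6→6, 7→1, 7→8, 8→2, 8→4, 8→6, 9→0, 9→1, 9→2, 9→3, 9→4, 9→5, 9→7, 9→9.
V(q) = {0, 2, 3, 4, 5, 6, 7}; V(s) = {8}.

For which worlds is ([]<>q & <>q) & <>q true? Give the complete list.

1, 4, 5, 6, 8

Let φ = ([]<>q & <>q) & <>q. Evaluate φ at each world:
  0 (successors {1, 4, 5, 6, 7, 8, 9}): φ is false.
  1 (successors {0, 1, 2, 4, 5, 9}): φ is true.
  2 (successors {2, 3, 4, 5, 7, 8}): φ is false.
  3 (successors {0, 1, 2, 3, 7}): φ is false.
  4 (successors {0, 1, 2, 4, 6, 9}): φ is true.
  5 (successors {2, 3, 8}): φ is true.
  6 (successors {0, 1, 2, 6}): φ is true.
  7 (successors {1, 8}): φ is false.
  8 (successors {2, 4, 6}): φ is true.
  9 (successors {0, 1, 2, 3, 4, 5, 7, 9}): φ is false.
For instance, at 0:
  At 0: []<>q & <>q is false, <>q is true, so ([]<>q & <>q) & <>q is false.
    At 0: []<>q is false, <>q is true, so []<>q & <>q is false.
      At 0: []<>q requires <>q at every successor {1, 4, 5, 6, 7, 8, 9}.
        <>q fails at 7, so []<>q is false at 0.
      At 0: <>q requires q at some successor in {1, 4, 5, 6, 7, 8, 9}.
        q holds at 4, so <>q is true at 0.
    At 0: <>q requires q at some successor in {1, 4, 5, 6, 7, 8, 9}.
      q holds at 4, so <>q is true at 0.
Satisfying worlds: {1, 4, 5, 6, 8}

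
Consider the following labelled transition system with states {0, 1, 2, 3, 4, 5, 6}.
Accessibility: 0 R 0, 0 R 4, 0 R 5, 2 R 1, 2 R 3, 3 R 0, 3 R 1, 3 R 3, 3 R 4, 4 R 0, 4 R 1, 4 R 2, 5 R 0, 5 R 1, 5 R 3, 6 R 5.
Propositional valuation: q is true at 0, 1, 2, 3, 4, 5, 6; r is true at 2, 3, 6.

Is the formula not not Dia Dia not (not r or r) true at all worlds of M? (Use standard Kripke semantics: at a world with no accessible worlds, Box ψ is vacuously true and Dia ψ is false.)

No

Recall that Dia ψ holds at a world iff ψ holds at some accessible world.
Let φ = not not Dia Dia not (not r or r). Evaluate φ at each world:
  0 (successors {0, 4, 5}): φ is false.
  1 (successors ∅): φ is false.
  2 (successors {1, 3}): φ is false.
  3 (successors {0, 1, 3, 4}): φ is false.
  4 (successors {0, 1, 2}): φ is false.
  5 (successors {0, 1, 3}): φ is false.
  6 (successors {5}): φ is false.
Detail at 0 (counterexample):
  At 0: not Dia Dia not (not r or r) is true, so not not Dia Dia not (not r or r) is false.
    At 0: Dia Dia not (not r or r) is false, so not Dia Dia not (not r or r) is true.
      At 0: Dia Dia not (not r or r) requires Dia not (not r or r) at some successor in {0, 4, 5}.
        At 0: Dia not (not r or r) is false.
        At 4: Dia not (not r or r) is false.
        At 5: Dia not (not r or r) is false.
      So Dia Dia not (not r or r) is false at 0.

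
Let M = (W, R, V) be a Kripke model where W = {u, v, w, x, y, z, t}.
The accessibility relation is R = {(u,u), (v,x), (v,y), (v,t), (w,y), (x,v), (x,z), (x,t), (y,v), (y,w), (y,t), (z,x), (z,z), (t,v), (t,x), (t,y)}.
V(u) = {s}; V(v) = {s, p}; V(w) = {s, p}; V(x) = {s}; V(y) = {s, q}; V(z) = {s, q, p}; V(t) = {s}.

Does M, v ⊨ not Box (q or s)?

Recall that Box ψ holds at a world iff ψ holds at every accessible world, and Dia ψ holds iff ψ holds at some accessible world.
At v: Box (q or s) is true, so not Box (q or s) is false.
  At v: Box (q or s) requires q or s at every successor {x, y, t}.
    At x: q or s is true.
    At y: q or s is true.
    At t: q or s is true.
  So Box (q or s) is true at v.

No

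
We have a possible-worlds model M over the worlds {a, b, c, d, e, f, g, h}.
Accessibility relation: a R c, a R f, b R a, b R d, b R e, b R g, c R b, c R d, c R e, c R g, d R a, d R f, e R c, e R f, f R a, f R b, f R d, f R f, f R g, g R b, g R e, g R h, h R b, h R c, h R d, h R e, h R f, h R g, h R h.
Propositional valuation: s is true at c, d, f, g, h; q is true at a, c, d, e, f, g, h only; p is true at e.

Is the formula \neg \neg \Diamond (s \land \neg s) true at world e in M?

No

At e: \neg \Diamond (s \land \neg s) is true, so \neg \neg \Diamond (s \land \neg s) is false.
  At e: \Diamond (s \land \neg s) is false, so \neg \Diamond (s \land \neg s) is true.
    At e: \Diamond (s \land \neg s) requires s \land \neg s at some successor in {c, f}.
      At c: s \land \neg s is false.
      At f: s \land \neg s is false.
    So \Diamond (s \land \neg s) is false at e.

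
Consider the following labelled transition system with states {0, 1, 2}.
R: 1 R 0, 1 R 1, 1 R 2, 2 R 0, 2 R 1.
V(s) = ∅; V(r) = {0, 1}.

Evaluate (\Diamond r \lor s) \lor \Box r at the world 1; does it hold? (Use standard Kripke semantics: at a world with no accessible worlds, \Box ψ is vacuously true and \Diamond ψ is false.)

Yes

Recall that \Box ψ holds at a world iff ψ holds at every accessible world, and \Diamond ψ holds iff ψ holds at some accessible world.
At 1: \Diamond r \lor s is true, \Box r is false, so (\Diamond r \lor s) \lor \Box r is true.
  At 1: \Diamond r is true, s is false, so \Diamond r \lor s is true.
    At 1: \Diamond r requires r at some successor in {0, 1, 2}.
      r holds at 0, so \Diamond r is true at 1.
  At 1: \Box r requires r at every successor {0, 1, 2}.
    r fails at 2, so \Box r is false at 1.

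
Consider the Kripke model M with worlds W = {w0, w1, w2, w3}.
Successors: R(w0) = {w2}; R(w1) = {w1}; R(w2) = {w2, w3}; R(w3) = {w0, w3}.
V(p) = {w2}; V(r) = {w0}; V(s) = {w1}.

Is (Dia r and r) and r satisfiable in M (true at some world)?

Recall that Dia ψ holds at a world iff ψ holds at some accessible world.
Let φ = (Dia r and r) and r. Evaluate φ at each world:
  w0 (successors {w2}): φ is false.
  w1 (successors {w1}): φ is false.
  w2 (successors {w2, w3}): φ is false.
  w3 (successors {w0, w3}): φ is false.
For instance, at w0:
  At w0: Dia r and r is false, r is true, so (Dia r and r) and r is false.
    At w0: Dia r is false, r is true, so Dia r and r is false.
      At w0: Dia r requires r at some successor in {w2}.
        At w2: r is false.
      So Dia r is false at w0.

No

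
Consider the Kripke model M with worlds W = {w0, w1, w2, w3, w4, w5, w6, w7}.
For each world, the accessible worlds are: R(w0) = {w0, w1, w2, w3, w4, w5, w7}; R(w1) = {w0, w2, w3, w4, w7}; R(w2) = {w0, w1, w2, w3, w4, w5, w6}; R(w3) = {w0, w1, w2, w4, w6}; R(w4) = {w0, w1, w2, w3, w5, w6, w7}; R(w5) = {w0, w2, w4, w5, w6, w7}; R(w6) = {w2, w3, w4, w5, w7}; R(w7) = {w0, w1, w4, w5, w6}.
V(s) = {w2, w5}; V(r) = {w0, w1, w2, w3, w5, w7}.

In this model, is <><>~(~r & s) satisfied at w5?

Yes

At w5: <><>~(~r & s) requires <>~(~r & s) at some successor in {w0, w2, w4, w5, w6, w7}.
  <>~(~r & s) holds at w0, so <><>~(~r & s) is true at w5.
    At w0: <>~(~r & s) requires ~(~r & s) at some successor in {w0, w1, w2, w3, w4, w5, w7}.
      ~(~r & s) holds at w0, so <>~(~r & s) is true at w0.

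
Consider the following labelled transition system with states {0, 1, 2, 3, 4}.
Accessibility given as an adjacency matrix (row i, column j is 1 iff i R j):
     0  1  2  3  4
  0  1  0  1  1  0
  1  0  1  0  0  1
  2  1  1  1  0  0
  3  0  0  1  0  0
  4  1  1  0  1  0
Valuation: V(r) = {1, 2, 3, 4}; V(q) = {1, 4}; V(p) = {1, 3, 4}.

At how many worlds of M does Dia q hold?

3

Let φ = Dia q. Evaluate φ at each world:
  0 (successors {0, 2, 3}): φ is false.
  1 (successors {1, 4}): φ is true.
  2 (successors {0, 1, 2}): φ is true.
  3 (successors {2}): φ is false.
  4 (successors {0, 1, 3}): φ is true.
For instance, at 4:
  At 4: Dia q requires q at some successor in {0, 1, 3}.
    q holds at 1, so Dia q is true at 4.
Satisfying worlds: {1, 2, 4}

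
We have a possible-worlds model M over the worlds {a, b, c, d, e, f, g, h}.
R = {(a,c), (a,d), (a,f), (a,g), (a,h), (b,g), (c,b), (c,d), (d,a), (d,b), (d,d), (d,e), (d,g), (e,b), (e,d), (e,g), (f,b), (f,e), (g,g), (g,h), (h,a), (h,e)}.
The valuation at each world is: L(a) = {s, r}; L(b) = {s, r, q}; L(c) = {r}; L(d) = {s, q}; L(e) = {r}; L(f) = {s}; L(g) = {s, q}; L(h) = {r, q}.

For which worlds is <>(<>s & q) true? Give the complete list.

Recall that <>ψ holds at a world iff ψ holds at some accessible world.
Let φ = <>(<>s & q). Evaluate φ at each world:
  a (successors {c, d, f, g, h}): φ is true.
  b (successors {g}): φ is true.
  c (successors {b, d}): φ is true.
  d (successors {a, b, d, e, g}): φ is true.
  e (successors {b, d, g}): φ is true.
  f (successors {b, e}): φ is true.
  g (successors {g, h}): φ is true.
  h (successors {a, e}): φ is false.
For instance, at e:
  At e: <>(<>s & q) requires <>s & q at some successor in {b, d, g}.
    <>s & q holds at b, so <>(<>s & q) is true at e.
      At b: <>s is true, q is true, so <>s & q is true.
Satisfying worlds: {a, b, c, d, e, f, g}

a, b, c, d, e, f, g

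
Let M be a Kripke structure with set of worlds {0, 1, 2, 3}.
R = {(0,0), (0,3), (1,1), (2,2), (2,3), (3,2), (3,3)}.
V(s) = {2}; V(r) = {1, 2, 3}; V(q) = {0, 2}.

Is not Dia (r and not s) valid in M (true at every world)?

No

Let φ = not Dia (r and not s). Evaluate φ at each world:
  0 (successors {0, 3}): φ is false.
  1 (successors {1}): φ is false.
  2 (successors {2, 3}): φ is false.
  3 (successors {2, 3}): φ is false.
Detail at 0 (counterexample):
  At 0: Dia (r and not s) is true, so not Dia (r and not s) is false.
    At 0: Dia (r and not s) requires r and not s at some successor in {0, 3}.
      r and not s holds at 3, so Dia (r and not s) is true at 0.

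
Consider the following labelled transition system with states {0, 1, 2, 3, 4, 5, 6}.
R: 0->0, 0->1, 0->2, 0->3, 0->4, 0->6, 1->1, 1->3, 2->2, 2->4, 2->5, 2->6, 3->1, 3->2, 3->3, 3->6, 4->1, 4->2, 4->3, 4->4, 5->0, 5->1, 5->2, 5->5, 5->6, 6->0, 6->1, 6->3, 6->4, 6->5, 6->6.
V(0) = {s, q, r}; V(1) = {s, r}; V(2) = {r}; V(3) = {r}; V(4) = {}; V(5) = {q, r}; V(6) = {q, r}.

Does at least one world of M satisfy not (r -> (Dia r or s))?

No

Let φ = not (r -> (Dia r or s)). Evaluate φ at each world:
  0 (successors {0, 1, 2, 3, 4, 6}): φ is false.
  1 (successors {1, 3}): φ is false.
  2 (successors {2, 4, 5, 6}): φ is false.
  3 (successors {1, 2, 3, 6}): φ is false.
  4 (successors {1, 2, 3, 4}): φ is false.
  5 (successors {0, 1, 2, 5, 6}): φ is false.
  6 (successors {0, 1, 3, 4, 5, 6}): φ is false.
For instance, at 2:
  At 2: r -> (Dia r or s) is true, so not (r -> (Dia r or s)) is false.
    At 2: r is true, Dia r or s is true, so r -> (Dia r or s) is true.
      At 2: Dia r is true, s is false, so Dia r or s is true.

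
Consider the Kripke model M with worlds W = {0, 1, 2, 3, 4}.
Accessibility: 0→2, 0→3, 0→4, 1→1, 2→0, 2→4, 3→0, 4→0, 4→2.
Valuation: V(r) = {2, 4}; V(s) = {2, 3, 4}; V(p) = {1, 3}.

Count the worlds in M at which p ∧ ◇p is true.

1

Let φ = p ∧ ◇p. Evaluate φ at each world:
  0 (successors {2, 3, 4}): φ is false.
  1 (successors {1}): φ is true.
  2 (successors {0, 4}): φ is false.
  3 (successors {0}): φ is false.
  4 (successors {0, 2}): φ is false.
For instance, at 4:
  At 4: p is false, ◇p is false, so p ∧ ◇p is false.
    At 4: ◇p requires p at some successor in {0, 2}.
      At 0: p is false.
      At 2: p is false.
    So ◇p is false at 4.
Satisfying worlds: {1}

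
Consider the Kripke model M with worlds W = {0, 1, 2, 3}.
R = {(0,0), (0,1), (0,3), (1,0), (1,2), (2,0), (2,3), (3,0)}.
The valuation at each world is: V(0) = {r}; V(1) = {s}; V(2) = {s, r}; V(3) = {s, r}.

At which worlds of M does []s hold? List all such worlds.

none

Recall that []ψ holds at a world iff ψ holds at every accessible world, and <>ψ holds iff ψ holds at some accessible world.
Let φ = []s. Evaluate φ at each world:
  0 (successors {0, 1, 3}): φ is false.
  1 (successors {0, 2}): φ is false.
  2 (successors {0, 3}): φ is false.
  3 (successors {0}): φ is false.
For instance, at 1:
  At 1: []s requires s at every successor {0, 2}.
    s fails at 0, so []s is false at 1.
Satisfying worlds: none.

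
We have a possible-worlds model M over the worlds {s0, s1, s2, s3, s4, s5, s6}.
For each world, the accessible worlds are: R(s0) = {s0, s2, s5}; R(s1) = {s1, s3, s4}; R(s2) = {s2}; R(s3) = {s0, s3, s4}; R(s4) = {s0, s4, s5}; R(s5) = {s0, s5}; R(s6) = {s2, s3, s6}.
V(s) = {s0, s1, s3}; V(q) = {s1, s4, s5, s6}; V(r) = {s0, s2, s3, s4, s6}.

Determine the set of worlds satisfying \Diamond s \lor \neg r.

s0, s1, s3, s4, s5, s6

Let φ = \Diamond s \lor \neg r. Evaluate φ at each world:
  s0 (successors {s0, s2, s5}): φ is true.
  s1 (successors {s1, s3, s4}): φ is true.
  s2 (successors {s2}): φ is false.
  s3 (successors {s0, s3, s4}): φ is true.
  s4 (successors {s0, s4, s5}): φ is true.
  s5 (successors {s0, s5}): φ is true.
  s6 (successors {s2, s3, s6}): φ is true.
For instance, at s3:
  At s3: \Diamond s is true, \neg r is false, so \Diamond s \lor \neg r is true.
    At s3: \Diamond s requires s at some successor in {s0, s3, s4}.
      s holds at s0, so \Diamond s is true at s3.
Satisfying worlds: {s0, s1, s3, s4, s5, s6}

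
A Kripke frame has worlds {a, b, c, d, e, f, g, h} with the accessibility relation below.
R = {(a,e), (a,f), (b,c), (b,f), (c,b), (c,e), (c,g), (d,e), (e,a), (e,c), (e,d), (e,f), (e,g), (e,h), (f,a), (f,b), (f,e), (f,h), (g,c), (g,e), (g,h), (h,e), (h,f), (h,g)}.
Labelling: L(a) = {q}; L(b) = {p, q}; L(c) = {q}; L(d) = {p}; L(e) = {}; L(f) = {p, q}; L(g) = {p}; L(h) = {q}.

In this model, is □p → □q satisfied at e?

Yes

At e: □p is false, □q is false, so □p → □q is true.
  At e: □p requires p at every successor {a, c, d, f, g, h}.
    p fails at a, so □p is false at e.
  At e: □q requires q at every successor {a, c, d, f, g, h}.
    q fails at d, so □q is false at e.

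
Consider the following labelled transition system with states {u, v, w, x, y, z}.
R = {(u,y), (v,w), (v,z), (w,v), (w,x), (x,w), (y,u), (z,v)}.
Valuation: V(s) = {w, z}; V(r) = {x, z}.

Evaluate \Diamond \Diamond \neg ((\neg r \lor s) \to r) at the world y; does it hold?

Yes

At y: \Diamond \Diamond \neg ((\neg r \lor s) \to r) requires \Diamond \neg ((\neg r \lor s) \to r) at some successor in {u}.
  \Diamond \neg ((\neg r \lor s) \to r) holds at u, so \Diamond \Diamond \neg ((\neg r \lor s) \to r) is true at y.
    At u: \Diamond \neg ((\neg r \lor s) \to r) requires \neg ((\neg r \lor s) \to r) at some successor in {y}.
      \neg ((\neg r \lor s) \to r) holds at y, so \Diamond \neg ((\neg r \lor s) \to r) is true at u.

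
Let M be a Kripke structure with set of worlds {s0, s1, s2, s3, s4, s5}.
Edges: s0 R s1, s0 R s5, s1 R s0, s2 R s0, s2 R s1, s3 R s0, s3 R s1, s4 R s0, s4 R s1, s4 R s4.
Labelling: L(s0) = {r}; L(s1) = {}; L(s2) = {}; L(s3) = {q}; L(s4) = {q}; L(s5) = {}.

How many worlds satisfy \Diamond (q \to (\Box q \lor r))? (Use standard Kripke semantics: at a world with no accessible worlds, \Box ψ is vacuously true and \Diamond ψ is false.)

5

Let φ = \Diamond (q \to (\Box q \lor r)). Evaluate φ at each world:
  s0 (successors {s1, s5}): φ is true.
  s1 (successors {s0}): φ is true.
  s2 (successors {s0, s1}): φ is true.
  s3 (successors {s0, s1}): φ is true.
  s4 (successors {s0, s1, s4}): φ is true.
  s5 (successors ∅): φ is false.
For instance, at s1:
  At s1: \Diamond (q \to (\Box q \lor r)) requires q \to (\Box q \lor r) at some successor in {s0}.
    q \to (\Box q \lor r) holds at s0, so \Diamond (q \to (\Box q \lor r)) is true at s1.
      At s0: q is false, \Box q \lor r is true, so q \to (\Box q \lor r) is true.
Satisfying worlds: {s0, s1, s2, s3, s4}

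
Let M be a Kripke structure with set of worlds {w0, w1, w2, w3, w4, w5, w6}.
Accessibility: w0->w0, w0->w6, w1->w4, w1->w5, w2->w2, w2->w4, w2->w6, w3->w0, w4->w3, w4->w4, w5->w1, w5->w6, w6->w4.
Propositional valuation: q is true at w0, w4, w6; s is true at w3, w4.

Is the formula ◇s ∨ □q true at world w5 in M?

No

Recall that □ψ holds at a world iff ψ holds at every accessible world, and ◇ψ holds iff ψ holds at some accessible world.
At w5: ◇s is false, □q is false, so ◇s ∨ □q is false.
  At w5: ◇s requires s at some successor in {w1, w6}.
    At w1: s is false.
    At w6: s is false.
  So ◇s is false at w5.
  At w5: □q requires q at every successor {w1, w6}.
    q fails at w1, so □q is false at w5.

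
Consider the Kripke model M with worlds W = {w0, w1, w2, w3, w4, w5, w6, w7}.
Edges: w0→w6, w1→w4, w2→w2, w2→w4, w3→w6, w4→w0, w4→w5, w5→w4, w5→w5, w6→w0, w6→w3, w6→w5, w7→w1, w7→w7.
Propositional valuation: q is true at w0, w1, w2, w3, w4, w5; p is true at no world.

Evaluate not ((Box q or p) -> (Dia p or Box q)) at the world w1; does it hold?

No

At w1: (Box q or p) -> (Dia p or Box q) is true, so not ((Box q or p) -> (Dia p or Box q)) is false.
  At w1: Box q or p is true, Dia p or Box q is true, so (Box q or p) -> (Dia p or Box q) is true.
    At w1: Box q is true, p is false, so Box q or p is true.
      At w1: Box q requires q at every successor {w4}.
        At w4: q is true.
      So Box q is true at w1.
    At w1: Dia p is false, Box q is true, so Dia p or Box q is true.
      At w1: Dia p requires p at some successor in {w4}.
        At w4: p is false.
      So Dia p is false at w1.
      At w1: Box q requires q at every successor {w4}.
        At w4: q is true.
      So Box q is true at w1.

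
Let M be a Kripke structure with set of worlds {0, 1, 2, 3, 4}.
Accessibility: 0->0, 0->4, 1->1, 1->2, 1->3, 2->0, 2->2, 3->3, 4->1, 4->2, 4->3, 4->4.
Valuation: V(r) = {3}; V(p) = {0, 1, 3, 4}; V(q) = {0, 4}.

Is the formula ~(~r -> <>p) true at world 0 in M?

At 0: ~r -> <>p is true, so ~(~r -> <>p) is false.
  At 0: ~r is true, <>p is true, so ~r -> <>p is true.
    At 0: <>p requires p at some successor in {0, 4}.
      p holds at 0, so <>p is true at 0.

No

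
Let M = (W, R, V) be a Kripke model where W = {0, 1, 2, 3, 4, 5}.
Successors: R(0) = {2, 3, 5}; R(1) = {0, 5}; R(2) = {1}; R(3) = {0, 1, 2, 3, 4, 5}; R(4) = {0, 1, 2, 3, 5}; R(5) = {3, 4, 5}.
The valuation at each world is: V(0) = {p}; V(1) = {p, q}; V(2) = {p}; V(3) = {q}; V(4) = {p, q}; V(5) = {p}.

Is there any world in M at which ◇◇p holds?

Yes

Let φ = ◇◇p. Evaluate φ at each world:
  0 (successors {2, 3, 5}): φ is true.
  1 (successors {0, 5}): φ is true.
  2 (successors {1}): φ is true.
  3 (successors {0, 1, 2, 3, 4, 5}): φ is true.
  4 (successors {0, 1, 2, 3, 5}): φ is true.
  5 (successors {3, 4, 5}): φ is true.
Detail at 0 (witness):
  At 0: ◇◇p requires ◇p at some successor in {2, 3, 5}.
    ◇p holds at 2, so ◇◇p is true at 0.
      At 2: ◇p requires p at some successor in {1}.
        p holds at 1, so ◇p is true at 2.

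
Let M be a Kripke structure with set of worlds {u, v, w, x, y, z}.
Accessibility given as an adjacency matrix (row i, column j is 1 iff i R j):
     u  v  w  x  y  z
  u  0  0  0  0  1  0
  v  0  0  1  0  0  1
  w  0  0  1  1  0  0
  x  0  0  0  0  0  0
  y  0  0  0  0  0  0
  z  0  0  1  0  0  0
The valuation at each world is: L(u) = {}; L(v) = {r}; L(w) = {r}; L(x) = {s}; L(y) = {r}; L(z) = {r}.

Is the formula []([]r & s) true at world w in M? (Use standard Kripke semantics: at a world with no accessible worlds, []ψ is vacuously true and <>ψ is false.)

No

At w: []([]r & s) requires []r & s at every successor {w, x}.
  []r & s fails at w, so []([]r & s) is false at w.
    At w: []r is false, s is false, so []r & s is false.
      At w: []r requires r at every successor {w, x}.
        r fails at x, so []r is false at w.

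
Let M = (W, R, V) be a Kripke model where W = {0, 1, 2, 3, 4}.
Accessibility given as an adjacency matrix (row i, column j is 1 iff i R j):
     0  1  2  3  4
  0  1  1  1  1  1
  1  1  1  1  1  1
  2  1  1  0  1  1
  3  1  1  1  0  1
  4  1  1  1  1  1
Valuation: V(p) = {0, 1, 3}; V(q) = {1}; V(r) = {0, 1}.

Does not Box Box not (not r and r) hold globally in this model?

No

Let φ = not Box Box not (not r and r). Evaluate φ at each world:
  0 (successors {0, 1, 2, 3, 4}): φ is false.
  1 (successors {0, 1, 2, 3, 4}): φ is false.
  2 (successors {0, 1, 3, 4}): φ is false.
  3 (successors {0, 1, 2, 4}): φ is false.
  4 (successors {0, 1, 2, 3, 4}): φ is false.
Detail at 0 (counterexample):
  At 0: Box Box not (not r and r) is true, so not Box Box not (not r and r) is false.
    At 0: Box Box not (not r and r) requires Box not (not r and r) at every successor {0, 1, 2, 3, 4}.
      At 0: Box not (not r and r) is true.
      At 1: Box not (not r and r) is true.
      At 2: Box not (not r and r) is true.
      At 3: Box not (not r and r) is true.
      At 4: Box not (not r and r) is true.
    So Box Box not (not r and r) is true at 0.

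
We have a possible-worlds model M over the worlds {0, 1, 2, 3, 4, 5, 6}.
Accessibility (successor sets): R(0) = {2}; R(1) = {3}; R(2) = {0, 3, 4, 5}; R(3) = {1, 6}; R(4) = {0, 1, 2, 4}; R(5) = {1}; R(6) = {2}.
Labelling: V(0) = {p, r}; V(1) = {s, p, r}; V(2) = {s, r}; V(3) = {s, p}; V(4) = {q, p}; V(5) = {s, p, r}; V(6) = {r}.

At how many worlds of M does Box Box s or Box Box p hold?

Let φ = Box Box s or Box Box p. Evaluate φ at each world:
  0 (successors {2}): φ is true.
  1 (successors {3}): φ is false.
  2 (successors {0, 3, 4, 5}): φ is false.
  3 (successors {1, 6}): φ is true.
  4 (successors {0, 1, 2, 4}): φ is false.
  5 (successors {1}): φ is true.
  6 (successors {2}): φ is true.
For instance, at 0:
  At 0: Box Box s is false, Box Box p is true, so Box Box s or Box Box p is true.
    At 0: Box Box s requires Box s at every successor {2}.
      Box s fails at 2, so Box Box s is false at 0.
    At 0: Box Box p requires Box p at every successor {2}.
      At 2: Box p is true.
    So Box Box p is true at 0.
Satisfying worlds: {0, 3, 5, 6}

4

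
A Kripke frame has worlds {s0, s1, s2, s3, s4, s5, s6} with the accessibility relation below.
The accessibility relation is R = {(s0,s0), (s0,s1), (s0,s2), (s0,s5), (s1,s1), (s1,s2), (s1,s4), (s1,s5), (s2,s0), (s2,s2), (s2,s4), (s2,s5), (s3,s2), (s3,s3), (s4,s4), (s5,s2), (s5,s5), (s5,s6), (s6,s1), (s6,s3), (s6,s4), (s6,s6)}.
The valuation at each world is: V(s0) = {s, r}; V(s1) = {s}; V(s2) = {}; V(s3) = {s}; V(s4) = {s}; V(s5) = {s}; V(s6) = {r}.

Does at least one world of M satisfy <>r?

Recall that <>ψ holds at a world iff ψ holds at some accessible world.
Let φ = <>r. Evaluate φ at each world:
  s0 (successors {s0, s1, s2, s5}): φ is true.
  s1 (successors {s1, s2, s4, s5}): φ is false.
  s2 (successors {s0, s2, s4, s5}): φ is true.
  s3 (successors {s2, s3}): φ is false.
  s4 (successors {s4}): φ is false.
  s5 (successors {s2, s5, s6}): φ is true.
  s6 (successors {s1, s3, s4, s6}): φ is true.
Detail at s0 (witness):
  At s0: <>r requires r at some successor in {s0, s1, s2, s5}.
    r holds at s0, so <>r is true at s0.

Yes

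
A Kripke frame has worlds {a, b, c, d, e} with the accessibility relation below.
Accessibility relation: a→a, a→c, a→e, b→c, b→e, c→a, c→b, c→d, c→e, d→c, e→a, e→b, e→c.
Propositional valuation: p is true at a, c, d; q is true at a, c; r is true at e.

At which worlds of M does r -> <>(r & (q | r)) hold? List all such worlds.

a, b, c, d

Recall that <>ψ holds at a world iff ψ holds at some accessible world.
Let φ = r -> <>(r & (q | r)). Evaluate φ at each world:
  a (successors {a, c, e}): φ is true.
  b (successors {c, e}): φ is true.
  c (successors {a, b, d, e}): φ is true.
  d (successors {c}): φ is true.
  e (successors {a, b, c}): φ is false.
For instance, at d:
  At d: r is false, <>(r & (q | r)) is false, so r -> <>(r & (q | r)) is true.
    At d: <>(r & (q | r)) requires r & (q | r) at some successor in {c}.
      At c: r & (q | r) is false.
    So <>(r & (q | r)) is false at d.
Satisfying worlds: {a, b, c, d}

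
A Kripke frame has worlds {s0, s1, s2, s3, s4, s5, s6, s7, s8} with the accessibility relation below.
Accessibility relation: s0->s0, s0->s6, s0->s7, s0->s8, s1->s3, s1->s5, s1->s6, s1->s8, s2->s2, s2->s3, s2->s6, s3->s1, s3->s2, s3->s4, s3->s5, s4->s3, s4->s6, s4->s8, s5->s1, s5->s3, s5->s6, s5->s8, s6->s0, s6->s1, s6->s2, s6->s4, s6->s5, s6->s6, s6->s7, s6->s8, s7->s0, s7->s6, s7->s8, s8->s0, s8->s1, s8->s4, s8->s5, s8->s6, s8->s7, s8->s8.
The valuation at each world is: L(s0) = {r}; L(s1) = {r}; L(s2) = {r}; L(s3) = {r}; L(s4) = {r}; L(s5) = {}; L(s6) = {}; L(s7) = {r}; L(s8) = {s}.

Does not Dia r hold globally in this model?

Recall that Dia ψ holds at a world iff ψ holds at some accessible world.
Let φ = not Dia r. Evaluate φ at each world:
  s0 (successors {s0, s6, s7, s8}): φ is false.
  s1 (successors {s3, s5, s6, s8}): φ is false.
  s2 (successors {s2, s3, s6}): φ is false.
  s3 (successors {s1, s2, s4, s5}): φ is false.
  s4 (successors {s3, s6, s8}): φ is false.
  s5 (successors {s1, s3, s6, s8}): φ is false.
  s6 (successors {s0, s1, s2, s4, s5, s6, s7, s8}): φ is false.
  s7 (successors {s0, s6, s8}): φ is false.
  s8 (successors {s0, s1, s4, s5, s6, s7, s8}): φ is false.
Detail at s0 (counterexample):
  At s0: Dia r is true, so not Dia r is false.
    At s0: Dia r requires r at some successor in {s0, s6, s7, s8}.
      r holds at s0, so Dia r is true at s0.

No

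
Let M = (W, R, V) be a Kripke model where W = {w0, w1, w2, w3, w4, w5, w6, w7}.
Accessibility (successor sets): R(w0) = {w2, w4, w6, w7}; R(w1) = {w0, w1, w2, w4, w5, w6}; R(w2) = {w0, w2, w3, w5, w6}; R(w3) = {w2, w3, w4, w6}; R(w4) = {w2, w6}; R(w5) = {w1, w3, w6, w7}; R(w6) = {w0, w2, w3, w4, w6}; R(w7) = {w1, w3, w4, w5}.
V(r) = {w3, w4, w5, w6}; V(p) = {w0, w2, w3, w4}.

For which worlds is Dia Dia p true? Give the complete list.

w0, w1, w2, w3, w4, w5, w6, w7

Let φ = Dia Dia p. Evaluate φ at each world:
  w0 (successors {w2, w4, w6, w7}): φ is true.
  w1 (successors {w0, w1, w2, w4, w5, w6}): φ is true.
  w2 (successors {w0, w2, w3, w5, w6}): φ is true.
  w3 (successors {w2, w3, w4, w6}): φ is true.
  w4 (successors {w2, w6}): φ is true.
  w5 (successors {w1, w3, w6, w7}): φ is true.
  w6 (successors {w0, w2, w3, w4, w6}): φ is true.
  w7 (successors {w1, w3, w4, w5}): φ is true.
For instance, at w2:
  At w2: Dia Dia p requires Dia p at some successor in {w0, w2, w3, w5, w6}.
    Dia p holds at w0, so Dia Dia p is true at w2.
      At w0: Dia p requires p at some successor in {w2, w4, w6, w7}.
        p holds at w2, so Dia p is true at w0.
Satisfying worlds: {w0, w1, w2, w3, w4, w5, w6, w7}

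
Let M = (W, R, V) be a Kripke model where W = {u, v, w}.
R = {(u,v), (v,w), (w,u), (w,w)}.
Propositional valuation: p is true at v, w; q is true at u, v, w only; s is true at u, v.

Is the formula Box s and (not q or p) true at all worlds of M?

Let φ = Box s and (not q or p). Evaluate φ at each world:
  u (successors {v}): φ is false.
  v (successors {w}): φ is false.
  w (successors {u, w}): φ is false.
Detail at u (counterexample):
  At u: Box s is true, not q or p is false, so Box s and (not q or p) is false.
    At u: Box s requires s at every successor {v}.
      At v: s is true.
    So Box s is true at u.

No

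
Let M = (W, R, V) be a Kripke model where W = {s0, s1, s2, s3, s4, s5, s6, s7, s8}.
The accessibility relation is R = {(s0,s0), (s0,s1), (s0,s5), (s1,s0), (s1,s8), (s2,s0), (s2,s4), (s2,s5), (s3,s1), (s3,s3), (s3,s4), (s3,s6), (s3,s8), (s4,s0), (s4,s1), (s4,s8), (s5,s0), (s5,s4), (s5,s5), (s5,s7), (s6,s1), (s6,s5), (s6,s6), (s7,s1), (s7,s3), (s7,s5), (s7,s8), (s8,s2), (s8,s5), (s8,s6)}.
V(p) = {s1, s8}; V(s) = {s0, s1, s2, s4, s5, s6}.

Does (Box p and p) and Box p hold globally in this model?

Let φ = (Box p and p) and Box p. Evaluate φ at each world:
  s0 (successors {s0, s1, s5}): φ is false.
  s1 (successors {s0, s8}): φ is false.
  s2 (successors {s0, s4, s5}): φ is false.
  s3 (successors {s1, s3, s4, s6, s8}): φ is false.
  s4 (successors {s0, s1, s8}): φ is false.
  s5 (successors {s0, s4, s5, s7}): φ is false.
  s6 (successors {s1, s5, s6}): φ is false.
  s7 (successors {s1, s3, s5, s8}): φ is false.
  s8 (successors {s2, s5, s6}): φ is false.
Detail at s0 (counterexample):
  At s0: Box p and p is false, Box p is false, so (Box p and p) and Box p is false.
    At s0: Box p is false, p is false, so Box p and p is false.
      At s0: Box p requires p at every successor {s0, s1, s5}.
        p fails at s0, so Box p is false at s0.
    At s0: Box p requires p at every successor {s0, s1, s5}.
      p fails at s0, so Box p is false at s0.

No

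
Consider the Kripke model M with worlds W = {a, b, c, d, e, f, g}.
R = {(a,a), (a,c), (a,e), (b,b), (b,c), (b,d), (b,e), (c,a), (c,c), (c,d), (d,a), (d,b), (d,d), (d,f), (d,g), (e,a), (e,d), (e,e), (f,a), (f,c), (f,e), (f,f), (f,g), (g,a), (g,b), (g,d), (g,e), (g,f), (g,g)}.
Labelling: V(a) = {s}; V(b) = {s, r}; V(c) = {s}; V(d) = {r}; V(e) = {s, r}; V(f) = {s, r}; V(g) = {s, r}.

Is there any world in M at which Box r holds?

Let φ = Box r. Evaluate φ at each world:
  a (successors {a, c, e}): φ is false.
  b (successors {b, c, d, e}): φ is false.
  c (successors {a, c, d}): φ is false.
  d (successors {a, b, d, f, g}): φ is false.
  e (successors {a, d, e}): φ is false.
  f (successors {a, c, e, f, g}): φ is false.
  g (successors {a, b, d, e, f, g}): φ is false.
For instance, at f:
  At f: Box r requires r at every successor {a, c, e, f, g}.
    r fails at a, so Box r is false at f.

No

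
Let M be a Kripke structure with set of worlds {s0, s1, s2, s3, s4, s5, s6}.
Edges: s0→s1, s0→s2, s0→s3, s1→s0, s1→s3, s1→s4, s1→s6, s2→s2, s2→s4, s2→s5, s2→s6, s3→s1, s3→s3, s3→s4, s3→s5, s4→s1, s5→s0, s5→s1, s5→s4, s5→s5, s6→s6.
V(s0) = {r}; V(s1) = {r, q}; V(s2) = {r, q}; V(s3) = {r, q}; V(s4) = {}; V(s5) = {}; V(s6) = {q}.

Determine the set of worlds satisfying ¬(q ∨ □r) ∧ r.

none

Recall that □ψ holds at a world iff ψ holds at every accessible world, and ◇ψ holds iff ψ holds at some accessible world.
Let φ = ¬(q ∨ □r) ∧ r. Evaluate φ at each world:
  s0 (successors {s1, s2, s3}): φ is false.
  s1 (successors {s0, s3, s4, s6}): φ is false.
  s2 (successors {s2, s4, s5, s6}): φ is false.
  s3 (successors {s1, s3, s4, s5}): φ is false.
  s4 (successors {s1}): φ is false.
  s5 (successors {s0, s1, s4, s5}): φ is false.
  s6 (successors {s6}): φ is false.
For instance, at s2:
  At s2: ¬(q ∨ □r) is false, r is true, so ¬(q ∨ □r) ∧ r is false.
    At s2: q ∨ □r is true, so ¬(q ∨ □r) is false.
      At s2: q is true, □r is false, so q ∨ □r is true.
Satisfying worlds: none.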